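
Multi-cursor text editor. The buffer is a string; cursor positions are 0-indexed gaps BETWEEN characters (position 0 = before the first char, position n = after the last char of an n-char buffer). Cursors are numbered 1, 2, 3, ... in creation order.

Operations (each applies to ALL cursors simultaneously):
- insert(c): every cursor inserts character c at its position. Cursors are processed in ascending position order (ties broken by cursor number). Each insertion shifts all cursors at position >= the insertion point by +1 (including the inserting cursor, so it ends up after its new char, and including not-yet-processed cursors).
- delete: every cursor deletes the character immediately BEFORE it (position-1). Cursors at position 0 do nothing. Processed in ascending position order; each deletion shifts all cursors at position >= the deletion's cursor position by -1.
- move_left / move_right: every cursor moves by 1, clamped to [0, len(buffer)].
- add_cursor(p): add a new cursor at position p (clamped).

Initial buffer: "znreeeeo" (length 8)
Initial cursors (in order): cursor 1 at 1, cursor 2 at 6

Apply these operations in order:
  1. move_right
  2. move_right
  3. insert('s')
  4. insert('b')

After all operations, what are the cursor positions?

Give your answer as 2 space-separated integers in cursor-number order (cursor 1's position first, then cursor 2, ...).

Answer: 5 12

Derivation:
After op 1 (move_right): buffer="znreeeeo" (len 8), cursors c1@2 c2@7, authorship ........
After op 2 (move_right): buffer="znreeeeo" (len 8), cursors c1@3 c2@8, authorship ........
After op 3 (insert('s')): buffer="znrseeeeos" (len 10), cursors c1@4 c2@10, authorship ...1.....2
After op 4 (insert('b')): buffer="znrsbeeeeosb" (len 12), cursors c1@5 c2@12, authorship ...11.....22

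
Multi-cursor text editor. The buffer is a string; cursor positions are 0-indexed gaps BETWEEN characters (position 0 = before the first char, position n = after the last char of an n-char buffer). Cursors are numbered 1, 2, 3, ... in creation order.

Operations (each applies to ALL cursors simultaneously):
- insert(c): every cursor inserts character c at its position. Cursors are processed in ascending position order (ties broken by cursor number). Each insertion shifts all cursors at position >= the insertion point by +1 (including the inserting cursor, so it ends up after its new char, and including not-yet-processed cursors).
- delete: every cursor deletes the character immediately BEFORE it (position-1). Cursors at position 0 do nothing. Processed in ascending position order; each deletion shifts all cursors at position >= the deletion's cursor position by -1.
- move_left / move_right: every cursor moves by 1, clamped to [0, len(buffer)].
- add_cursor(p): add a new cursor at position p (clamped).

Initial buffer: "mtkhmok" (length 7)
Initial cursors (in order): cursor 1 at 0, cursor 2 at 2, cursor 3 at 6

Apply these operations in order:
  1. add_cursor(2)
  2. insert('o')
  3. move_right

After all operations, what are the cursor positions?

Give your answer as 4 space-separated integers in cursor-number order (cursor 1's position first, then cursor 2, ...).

Answer: 2 6 11 6

Derivation:
After op 1 (add_cursor(2)): buffer="mtkhmok" (len 7), cursors c1@0 c2@2 c4@2 c3@6, authorship .......
After op 2 (insert('o')): buffer="omtookhmook" (len 11), cursors c1@1 c2@5 c4@5 c3@10, authorship 1..24....3.
After op 3 (move_right): buffer="omtookhmook" (len 11), cursors c1@2 c2@6 c4@6 c3@11, authorship 1..24....3.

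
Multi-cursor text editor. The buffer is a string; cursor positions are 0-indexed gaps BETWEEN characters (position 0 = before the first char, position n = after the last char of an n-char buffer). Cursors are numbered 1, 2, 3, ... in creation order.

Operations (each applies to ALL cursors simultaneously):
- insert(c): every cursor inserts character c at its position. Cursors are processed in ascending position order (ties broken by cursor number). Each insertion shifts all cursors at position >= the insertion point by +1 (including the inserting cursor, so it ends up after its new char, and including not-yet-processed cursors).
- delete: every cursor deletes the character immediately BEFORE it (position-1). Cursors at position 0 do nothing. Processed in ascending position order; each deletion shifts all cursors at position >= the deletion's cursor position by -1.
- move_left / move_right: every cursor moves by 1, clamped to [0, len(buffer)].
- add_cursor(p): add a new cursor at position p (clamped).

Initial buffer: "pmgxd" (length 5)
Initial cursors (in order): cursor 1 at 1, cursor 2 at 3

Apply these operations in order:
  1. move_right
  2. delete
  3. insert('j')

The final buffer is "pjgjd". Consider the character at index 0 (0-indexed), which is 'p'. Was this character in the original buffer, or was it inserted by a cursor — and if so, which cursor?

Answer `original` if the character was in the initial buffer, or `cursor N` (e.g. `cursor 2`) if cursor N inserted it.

After op 1 (move_right): buffer="pmgxd" (len 5), cursors c1@2 c2@4, authorship .....
After op 2 (delete): buffer="pgd" (len 3), cursors c1@1 c2@2, authorship ...
After op 3 (insert('j')): buffer="pjgjd" (len 5), cursors c1@2 c2@4, authorship .1.2.
Authorship (.=original, N=cursor N): . 1 . 2 .
Index 0: author = original

Answer: original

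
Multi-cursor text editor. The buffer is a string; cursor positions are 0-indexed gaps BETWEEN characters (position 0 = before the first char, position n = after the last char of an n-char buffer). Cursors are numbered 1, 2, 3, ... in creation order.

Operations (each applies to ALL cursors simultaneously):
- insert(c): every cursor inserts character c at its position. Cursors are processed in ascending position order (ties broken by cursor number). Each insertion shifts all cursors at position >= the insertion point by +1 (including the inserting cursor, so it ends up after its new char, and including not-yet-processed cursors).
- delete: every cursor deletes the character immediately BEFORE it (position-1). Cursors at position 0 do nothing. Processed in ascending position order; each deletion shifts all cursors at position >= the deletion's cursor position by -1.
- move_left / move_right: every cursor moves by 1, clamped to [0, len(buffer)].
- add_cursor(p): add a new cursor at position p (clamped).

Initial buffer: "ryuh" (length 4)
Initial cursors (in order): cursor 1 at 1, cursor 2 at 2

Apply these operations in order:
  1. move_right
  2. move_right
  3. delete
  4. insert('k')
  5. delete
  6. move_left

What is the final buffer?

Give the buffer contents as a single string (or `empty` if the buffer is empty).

Answer: ry

Derivation:
After op 1 (move_right): buffer="ryuh" (len 4), cursors c1@2 c2@3, authorship ....
After op 2 (move_right): buffer="ryuh" (len 4), cursors c1@3 c2@4, authorship ....
After op 3 (delete): buffer="ry" (len 2), cursors c1@2 c2@2, authorship ..
After op 4 (insert('k')): buffer="rykk" (len 4), cursors c1@4 c2@4, authorship ..12
After op 5 (delete): buffer="ry" (len 2), cursors c1@2 c2@2, authorship ..
After op 6 (move_left): buffer="ry" (len 2), cursors c1@1 c2@1, authorship ..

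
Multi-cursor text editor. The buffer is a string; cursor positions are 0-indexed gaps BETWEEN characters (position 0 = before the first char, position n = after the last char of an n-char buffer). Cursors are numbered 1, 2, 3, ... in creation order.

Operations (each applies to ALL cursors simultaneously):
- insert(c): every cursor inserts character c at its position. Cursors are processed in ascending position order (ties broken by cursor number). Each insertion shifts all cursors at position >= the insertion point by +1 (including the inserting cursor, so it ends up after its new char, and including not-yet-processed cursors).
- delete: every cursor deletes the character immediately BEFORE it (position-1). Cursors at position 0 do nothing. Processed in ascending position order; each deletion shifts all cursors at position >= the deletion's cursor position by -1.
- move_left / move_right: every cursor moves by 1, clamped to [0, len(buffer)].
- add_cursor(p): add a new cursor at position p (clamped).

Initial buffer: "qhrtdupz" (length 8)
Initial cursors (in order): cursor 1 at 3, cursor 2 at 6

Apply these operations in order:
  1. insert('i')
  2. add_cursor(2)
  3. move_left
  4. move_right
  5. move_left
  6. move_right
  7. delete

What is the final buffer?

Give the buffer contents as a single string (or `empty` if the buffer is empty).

Answer: qrtdupz

Derivation:
After op 1 (insert('i')): buffer="qhritduipz" (len 10), cursors c1@4 c2@8, authorship ...1...2..
After op 2 (add_cursor(2)): buffer="qhritduipz" (len 10), cursors c3@2 c1@4 c2@8, authorship ...1...2..
After op 3 (move_left): buffer="qhritduipz" (len 10), cursors c3@1 c1@3 c2@7, authorship ...1...2..
After op 4 (move_right): buffer="qhritduipz" (len 10), cursors c3@2 c1@4 c2@8, authorship ...1...2..
After op 5 (move_left): buffer="qhritduipz" (len 10), cursors c3@1 c1@3 c2@7, authorship ...1...2..
After op 6 (move_right): buffer="qhritduipz" (len 10), cursors c3@2 c1@4 c2@8, authorship ...1...2..
After op 7 (delete): buffer="qrtdupz" (len 7), cursors c3@1 c1@2 c2@5, authorship .......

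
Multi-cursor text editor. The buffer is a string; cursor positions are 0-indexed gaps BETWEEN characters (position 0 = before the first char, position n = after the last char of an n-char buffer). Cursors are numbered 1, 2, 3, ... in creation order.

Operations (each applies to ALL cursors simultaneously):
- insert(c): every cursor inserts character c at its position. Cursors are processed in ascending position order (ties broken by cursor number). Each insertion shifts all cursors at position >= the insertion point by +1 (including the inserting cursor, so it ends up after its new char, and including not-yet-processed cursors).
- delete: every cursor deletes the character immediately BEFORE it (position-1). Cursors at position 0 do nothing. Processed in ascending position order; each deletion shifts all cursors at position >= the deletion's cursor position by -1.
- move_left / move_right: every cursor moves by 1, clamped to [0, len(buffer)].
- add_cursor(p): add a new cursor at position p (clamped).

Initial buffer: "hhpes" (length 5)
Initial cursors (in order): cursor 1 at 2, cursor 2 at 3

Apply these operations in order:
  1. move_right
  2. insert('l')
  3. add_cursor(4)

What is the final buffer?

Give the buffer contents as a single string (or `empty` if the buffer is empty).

After op 1 (move_right): buffer="hhpes" (len 5), cursors c1@3 c2@4, authorship .....
After op 2 (insert('l')): buffer="hhplels" (len 7), cursors c1@4 c2@6, authorship ...1.2.
After op 3 (add_cursor(4)): buffer="hhplels" (len 7), cursors c1@4 c3@4 c2@6, authorship ...1.2.

Answer: hhplels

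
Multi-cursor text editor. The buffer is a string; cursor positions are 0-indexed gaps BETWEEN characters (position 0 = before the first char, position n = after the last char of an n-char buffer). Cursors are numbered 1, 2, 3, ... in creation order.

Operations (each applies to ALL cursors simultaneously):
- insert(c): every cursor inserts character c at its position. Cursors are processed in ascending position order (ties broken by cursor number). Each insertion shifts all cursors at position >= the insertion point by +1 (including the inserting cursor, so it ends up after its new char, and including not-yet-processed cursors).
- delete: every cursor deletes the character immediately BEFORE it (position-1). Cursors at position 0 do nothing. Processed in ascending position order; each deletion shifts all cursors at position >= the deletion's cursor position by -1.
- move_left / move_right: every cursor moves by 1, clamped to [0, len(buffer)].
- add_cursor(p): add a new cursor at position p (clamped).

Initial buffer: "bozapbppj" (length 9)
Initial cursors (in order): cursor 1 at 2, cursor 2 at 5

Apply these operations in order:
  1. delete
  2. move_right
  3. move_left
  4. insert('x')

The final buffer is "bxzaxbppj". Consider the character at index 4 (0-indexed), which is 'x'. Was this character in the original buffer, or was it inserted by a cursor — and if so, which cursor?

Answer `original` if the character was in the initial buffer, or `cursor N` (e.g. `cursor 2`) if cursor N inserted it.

Answer: cursor 2

Derivation:
After op 1 (delete): buffer="bzabppj" (len 7), cursors c1@1 c2@3, authorship .......
After op 2 (move_right): buffer="bzabppj" (len 7), cursors c1@2 c2@4, authorship .......
After op 3 (move_left): buffer="bzabppj" (len 7), cursors c1@1 c2@3, authorship .......
After op 4 (insert('x')): buffer="bxzaxbppj" (len 9), cursors c1@2 c2@5, authorship .1..2....
Authorship (.=original, N=cursor N): . 1 . . 2 . . . .
Index 4: author = 2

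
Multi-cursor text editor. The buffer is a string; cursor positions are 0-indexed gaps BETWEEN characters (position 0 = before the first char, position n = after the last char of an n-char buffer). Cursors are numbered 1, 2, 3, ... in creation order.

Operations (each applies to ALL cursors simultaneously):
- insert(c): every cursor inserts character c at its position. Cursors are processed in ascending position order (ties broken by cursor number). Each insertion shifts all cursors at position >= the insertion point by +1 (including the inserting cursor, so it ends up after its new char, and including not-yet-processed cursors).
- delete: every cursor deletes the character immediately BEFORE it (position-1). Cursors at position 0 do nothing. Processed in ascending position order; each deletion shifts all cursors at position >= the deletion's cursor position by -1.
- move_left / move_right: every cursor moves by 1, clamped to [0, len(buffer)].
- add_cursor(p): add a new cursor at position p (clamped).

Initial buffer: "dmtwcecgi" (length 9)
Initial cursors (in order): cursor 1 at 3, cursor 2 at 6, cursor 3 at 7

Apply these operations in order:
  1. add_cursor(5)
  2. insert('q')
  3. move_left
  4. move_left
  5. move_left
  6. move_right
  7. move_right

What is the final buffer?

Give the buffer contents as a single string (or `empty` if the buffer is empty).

Answer: dmtqwcqeqcqgi

Derivation:
After op 1 (add_cursor(5)): buffer="dmtwcecgi" (len 9), cursors c1@3 c4@5 c2@6 c3@7, authorship .........
After op 2 (insert('q')): buffer="dmtqwcqeqcqgi" (len 13), cursors c1@4 c4@7 c2@9 c3@11, authorship ...1..4.2.3..
After op 3 (move_left): buffer="dmtqwcqeqcqgi" (len 13), cursors c1@3 c4@6 c2@8 c3@10, authorship ...1..4.2.3..
After op 4 (move_left): buffer="dmtqwcqeqcqgi" (len 13), cursors c1@2 c4@5 c2@7 c3@9, authorship ...1..4.2.3..
After op 5 (move_left): buffer="dmtqwcqeqcqgi" (len 13), cursors c1@1 c4@4 c2@6 c3@8, authorship ...1..4.2.3..
After op 6 (move_right): buffer="dmtqwcqeqcqgi" (len 13), cursors c1@2 c4@5 c2@7 c3@9, authorship ...1..4.2.3..
After op 7 (move_right): buffer="dmtqwcqeqcqgi" (len 13), cursors c1@3 c4@6 c2@8 c3@10, authorship ...1..4.2.3..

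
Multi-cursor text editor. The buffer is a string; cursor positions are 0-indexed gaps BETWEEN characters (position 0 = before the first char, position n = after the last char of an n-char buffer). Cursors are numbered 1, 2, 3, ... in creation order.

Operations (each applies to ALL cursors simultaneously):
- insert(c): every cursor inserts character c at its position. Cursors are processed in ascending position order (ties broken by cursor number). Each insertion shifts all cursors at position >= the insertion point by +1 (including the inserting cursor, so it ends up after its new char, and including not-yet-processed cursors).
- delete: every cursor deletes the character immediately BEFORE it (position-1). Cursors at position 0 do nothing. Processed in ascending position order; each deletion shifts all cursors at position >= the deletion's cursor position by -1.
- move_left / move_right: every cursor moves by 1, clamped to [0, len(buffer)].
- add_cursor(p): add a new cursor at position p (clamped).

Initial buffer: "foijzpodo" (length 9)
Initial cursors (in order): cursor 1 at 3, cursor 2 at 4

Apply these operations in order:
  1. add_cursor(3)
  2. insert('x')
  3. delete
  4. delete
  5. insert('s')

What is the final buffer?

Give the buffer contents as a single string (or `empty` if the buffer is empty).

Answer: fssszpodo

Derivation:
After op 1 (add_cursor(3)): buffer="foijzpodo" (len 9), cursors c1@3 c3@3 c2@4, authorship .........
After op 2 (insert('x')): buffer="foixxjxzpodo" (len 12), cursors c1@5 c3@5 c2@7, authorship ...13.2.....
After op 3 (delete): buffer="foijzpodo" (len 9), cursors c1@3 c3@3 c2@4, authorship .........
After op 4 (delete): buffer="fzpodo" (len 6), cursors c1@1 c2@1 c3@1, authorship ......
After op 5 (insert('s')): buffer="fssszpodo" (len 9), cursors c1@4 c2@4 c3@4, authorship .123.....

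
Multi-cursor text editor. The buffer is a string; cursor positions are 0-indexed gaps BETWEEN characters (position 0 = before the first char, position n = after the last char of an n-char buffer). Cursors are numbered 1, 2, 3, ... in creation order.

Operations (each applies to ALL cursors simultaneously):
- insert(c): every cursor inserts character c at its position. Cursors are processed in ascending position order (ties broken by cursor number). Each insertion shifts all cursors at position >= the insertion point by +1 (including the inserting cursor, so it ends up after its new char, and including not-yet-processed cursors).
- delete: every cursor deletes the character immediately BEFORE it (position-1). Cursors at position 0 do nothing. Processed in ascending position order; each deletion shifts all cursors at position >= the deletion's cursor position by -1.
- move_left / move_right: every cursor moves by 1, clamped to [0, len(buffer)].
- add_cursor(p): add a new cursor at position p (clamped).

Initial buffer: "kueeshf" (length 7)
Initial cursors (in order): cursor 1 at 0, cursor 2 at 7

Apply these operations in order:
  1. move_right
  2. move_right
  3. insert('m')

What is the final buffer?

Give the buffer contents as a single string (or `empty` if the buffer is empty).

After op 1 (move_right): buffer="kueeshf" (len 7), cursors c1@1 c2@7, authorship .......
After op 2 (move_right): buffer="kueeshf" (len 7), cursors c1@2 c2@7, authorship .......
After op 3 (insert('m')): buffer="kumeeshfm" (len 9), cursors c1@3 c2@9, authorship ..1.....2

Answer: kumeeshfm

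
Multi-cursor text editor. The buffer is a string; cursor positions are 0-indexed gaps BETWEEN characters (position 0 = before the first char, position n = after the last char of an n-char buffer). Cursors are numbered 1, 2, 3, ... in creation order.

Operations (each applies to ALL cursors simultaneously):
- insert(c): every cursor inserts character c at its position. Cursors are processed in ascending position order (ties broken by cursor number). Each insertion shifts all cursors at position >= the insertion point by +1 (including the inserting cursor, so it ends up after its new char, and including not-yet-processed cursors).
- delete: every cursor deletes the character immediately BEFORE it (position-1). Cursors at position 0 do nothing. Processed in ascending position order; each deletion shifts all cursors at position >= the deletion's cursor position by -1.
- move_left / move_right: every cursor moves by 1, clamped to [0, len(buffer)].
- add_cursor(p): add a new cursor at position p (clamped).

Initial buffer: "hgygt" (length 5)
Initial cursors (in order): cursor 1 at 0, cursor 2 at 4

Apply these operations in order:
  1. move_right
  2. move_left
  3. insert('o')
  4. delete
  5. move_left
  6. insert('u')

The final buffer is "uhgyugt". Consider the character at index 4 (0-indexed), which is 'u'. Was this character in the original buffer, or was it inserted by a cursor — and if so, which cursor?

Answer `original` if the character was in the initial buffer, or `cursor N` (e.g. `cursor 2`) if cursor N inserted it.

Answer: cursor 2

Derivation:
After op 1 (move_right): buffer="hgygt" (len 5), cursors c1@1 c2@5, authorship .....
After op 2 (move_left): buffer="hgygt" (len 5), cursors c1@0 c2@4, authorship .....
After op 3 (insert('o')): buffer="ohgygot" (len 7), cursors c1@1 c2@6, authorship 1....2.
After op 4 (delete): buffer="hgygt" (len 5), cursors c1@0 c2@4, authorship .....
After op 5 (move_left): buffer="hgygt" (len 5), cursors c1@0 c2@3, authorship .....
After op 6 (insert('u')): buffer="uhgyugt" (len 7), cursors c1@1 c2@5, authorship 1...2..
Authorship (.=original, N=cursor N): 1 . . . 2 . .
Index 4: author = 2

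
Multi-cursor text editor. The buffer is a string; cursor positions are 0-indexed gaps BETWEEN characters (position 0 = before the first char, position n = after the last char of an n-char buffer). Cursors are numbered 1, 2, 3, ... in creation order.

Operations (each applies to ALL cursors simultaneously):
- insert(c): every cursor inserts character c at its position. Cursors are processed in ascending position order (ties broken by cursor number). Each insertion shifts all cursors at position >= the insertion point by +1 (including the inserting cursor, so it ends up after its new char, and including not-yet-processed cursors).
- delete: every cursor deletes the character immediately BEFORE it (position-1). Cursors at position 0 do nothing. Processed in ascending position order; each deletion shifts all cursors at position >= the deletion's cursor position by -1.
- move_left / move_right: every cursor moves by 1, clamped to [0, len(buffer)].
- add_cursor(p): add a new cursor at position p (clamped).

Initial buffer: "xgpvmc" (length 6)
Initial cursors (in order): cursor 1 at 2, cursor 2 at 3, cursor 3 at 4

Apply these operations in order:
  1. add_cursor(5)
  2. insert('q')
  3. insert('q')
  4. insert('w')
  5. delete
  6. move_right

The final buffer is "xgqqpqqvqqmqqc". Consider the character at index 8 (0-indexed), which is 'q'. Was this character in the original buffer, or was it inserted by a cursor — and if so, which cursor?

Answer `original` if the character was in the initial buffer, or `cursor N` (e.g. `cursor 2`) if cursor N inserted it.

Answer: cursor 3

Derivation:
After op 1 (add_cursor(5)): buffer="xgpvmc" (len 6), cursors c1@2 c2@3 c3@4 c4@5, authorship ......
After op 2 (insert('q')): buffer="xgqpqvqmqc" (len 10), cursors c1@3 c2@5 c3@7 c4@9, authorship ..1.2.3.4.
After op 3 (insert('q')): buffer="xgqqpqqvqqmqqc" (len 14), cursors c1@4 c2@7 c3@10 c4@13, authorship ..11.22.33.44.
After op 4 (insert('w')): buffer="xgqqwpqqwvqqwmqqwc" (len 18), cursors c1@5 c2@9 c3@13 c4@17, authorship ..111.222.333.444.
After op 5 (delete): buffer="xgqqpqqvqqmqqc" (len 14), cursors c1@4 c2@7 c3@10 c4@13, authorship ..11.22.33.44.
After op 6 (move_right): buffer="xgqqpqqvqqmqqc" (len 14), cursors c1@5 c2@8 c3@11 c4@14, authorship ..11.22.33.44.
Authorship (.=original, N=cursor N): . . 1 1 . 2 2 . 3 3 . 4 4 .
Index 8: author = 3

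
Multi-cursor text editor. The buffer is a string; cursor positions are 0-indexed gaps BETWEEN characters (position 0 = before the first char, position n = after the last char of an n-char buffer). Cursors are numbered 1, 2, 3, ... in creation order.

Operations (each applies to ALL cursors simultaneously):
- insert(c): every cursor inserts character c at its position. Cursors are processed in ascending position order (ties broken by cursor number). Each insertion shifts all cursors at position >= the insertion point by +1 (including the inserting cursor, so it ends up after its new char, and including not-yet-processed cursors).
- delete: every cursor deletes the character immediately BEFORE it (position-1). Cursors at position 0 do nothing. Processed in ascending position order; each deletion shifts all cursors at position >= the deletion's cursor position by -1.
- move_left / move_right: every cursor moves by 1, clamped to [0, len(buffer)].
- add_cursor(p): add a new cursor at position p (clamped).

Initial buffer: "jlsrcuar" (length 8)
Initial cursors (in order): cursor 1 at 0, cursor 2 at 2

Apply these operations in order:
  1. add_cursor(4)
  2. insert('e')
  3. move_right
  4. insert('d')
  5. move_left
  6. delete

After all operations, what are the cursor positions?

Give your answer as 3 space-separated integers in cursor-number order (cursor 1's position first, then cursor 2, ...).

Answer: 1 4 7

Derivation:
After op 1 (add_cursor(4)): buffer="jlsrcuar" (len 8), cursors c1@0 c2@2 c3@4, authorship ........
After op 2 (insert('e')): buffer="ejlesrecuar" (len 11), cursors c1@1 c2@4 c3@7, authorship 1..2..3....
After op 3 (move_right): buffer="ejlesrecuar" (len 11), cursors c1@2 c2@5 c3@8, authorship 1..2..3....
After op 4 (insert('d')): buffer="ejdlesdrecduar" (len 14), cursors c1@3 c2@7 c3@11, authorship 1.1.2.2.3.3...
After op 5 (move_left): buffer="ejdlesdrecduar" (len 14), cursors c1@2 c2@6 c3@10, authorship 1.1.2.2.3.3...
After op 6 (delete): buffer="edledreduar" (len 11), cursors c1@1 c2@4 c3@7, authorship 11.22.33...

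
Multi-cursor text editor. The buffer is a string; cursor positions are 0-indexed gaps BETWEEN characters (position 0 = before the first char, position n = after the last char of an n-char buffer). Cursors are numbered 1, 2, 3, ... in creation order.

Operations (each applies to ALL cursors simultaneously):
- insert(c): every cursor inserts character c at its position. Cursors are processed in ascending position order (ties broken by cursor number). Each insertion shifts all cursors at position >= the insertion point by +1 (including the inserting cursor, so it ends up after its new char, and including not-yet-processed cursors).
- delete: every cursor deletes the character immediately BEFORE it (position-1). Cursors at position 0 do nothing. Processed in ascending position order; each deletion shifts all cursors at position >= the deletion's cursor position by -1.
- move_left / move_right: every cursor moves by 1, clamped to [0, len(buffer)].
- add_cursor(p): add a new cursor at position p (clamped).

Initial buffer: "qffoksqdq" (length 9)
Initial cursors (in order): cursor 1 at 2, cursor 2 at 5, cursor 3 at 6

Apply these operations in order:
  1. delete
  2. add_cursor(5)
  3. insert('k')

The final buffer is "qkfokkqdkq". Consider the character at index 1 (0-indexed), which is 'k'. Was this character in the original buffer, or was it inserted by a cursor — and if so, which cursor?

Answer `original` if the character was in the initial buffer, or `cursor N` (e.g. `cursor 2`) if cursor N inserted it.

After op 1 (delete): buffer="qfoqdq" (len 6), cursors c1@1 c2@3 c3@3, authorship ......
After op 2 (add_cursor(5)): buffer="qfoqdq" (len 6), cursors c1@1 c2@3 c3@3 c4@5, authorship ......
After op 3 (insert('k')): buffer="qkfokkqdkq" (len 10), cursors c1@2 c2@6 c3@6 c4@9, authorship .1..23..4.
Authorship (.=original, N=cursor N): . 1 . . 2 3 . . 4 .
Index 1: author = 1

Answer: cursor 1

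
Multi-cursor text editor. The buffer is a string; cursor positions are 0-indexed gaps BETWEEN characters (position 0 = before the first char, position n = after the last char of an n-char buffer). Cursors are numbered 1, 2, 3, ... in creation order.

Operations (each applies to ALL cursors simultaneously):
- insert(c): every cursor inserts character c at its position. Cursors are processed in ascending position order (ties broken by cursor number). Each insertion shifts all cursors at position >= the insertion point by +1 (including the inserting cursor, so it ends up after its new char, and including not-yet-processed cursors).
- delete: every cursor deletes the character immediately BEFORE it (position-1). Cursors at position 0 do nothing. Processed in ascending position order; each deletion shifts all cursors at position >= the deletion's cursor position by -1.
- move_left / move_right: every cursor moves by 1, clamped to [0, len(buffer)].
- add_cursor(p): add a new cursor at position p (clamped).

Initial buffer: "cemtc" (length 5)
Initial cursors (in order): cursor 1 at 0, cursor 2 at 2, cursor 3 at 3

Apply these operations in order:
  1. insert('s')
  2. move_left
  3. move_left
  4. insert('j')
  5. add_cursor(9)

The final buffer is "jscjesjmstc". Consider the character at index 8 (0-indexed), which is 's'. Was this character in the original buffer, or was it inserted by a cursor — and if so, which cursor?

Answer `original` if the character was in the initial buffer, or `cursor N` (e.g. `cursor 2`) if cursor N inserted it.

Answer: cursor 3

Derivation:
After op 1 (insert('s')): buffer="scesmstc" (len 8), cursors c1@1 c2@4 c3@6, authorship 1..2.3..
After op 2 (move_left): buffer="scesmstc" (len 8), cursors c1@0 c2@3 c3@5, authorship 1..2.3..
After op 3 (move_left): buffer="scesmstc" (len 8), cursors c1@0 c2@2 c3@4, authorship 1..2.3..
After op 4 (insert('j')): buffer="jscjesjmstc" (len 11), cursors c1@1 c2@4 c3@7, authorship 11.2.23.3..
After op 5 (add_cursor(9)): buffer="jscjesjmstc" (len 11), cursors c1@1 c2@4 c3@7 c4@9, authorship 11.2.23.3..
Authorship (.=original, N=cursor N): 1 1 . 2 . 2 3 . 3 . .
Index 8: author = 3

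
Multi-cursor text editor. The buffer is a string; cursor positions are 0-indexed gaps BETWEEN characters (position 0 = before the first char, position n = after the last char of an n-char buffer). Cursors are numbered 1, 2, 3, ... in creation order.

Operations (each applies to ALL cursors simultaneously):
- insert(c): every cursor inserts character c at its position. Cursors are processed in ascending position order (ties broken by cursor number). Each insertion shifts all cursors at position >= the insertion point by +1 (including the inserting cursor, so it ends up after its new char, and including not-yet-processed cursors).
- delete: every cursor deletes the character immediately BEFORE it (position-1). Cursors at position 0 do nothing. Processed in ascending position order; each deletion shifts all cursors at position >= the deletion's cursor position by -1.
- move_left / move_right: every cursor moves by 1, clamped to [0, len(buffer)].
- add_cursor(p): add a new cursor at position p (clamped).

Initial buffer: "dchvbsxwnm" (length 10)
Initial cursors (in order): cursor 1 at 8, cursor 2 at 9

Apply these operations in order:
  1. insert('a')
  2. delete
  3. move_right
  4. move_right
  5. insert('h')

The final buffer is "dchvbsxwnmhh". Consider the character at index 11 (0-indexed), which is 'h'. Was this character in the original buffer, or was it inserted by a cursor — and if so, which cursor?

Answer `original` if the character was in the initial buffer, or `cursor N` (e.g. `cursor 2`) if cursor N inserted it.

After op 1 (insert('a')): buffer="dchvbsxwanam" (len 12), cursors c1@9 c2@11, authorship ........1.2.
After op 2 (delete): buffer="dchvbsxwnm" (len 10), cursors c1@8 c2@9, authorship ..........
After op 3 (move_right): buffer="dchvbsxwnm" (len 10), cursors c1@9 c2@10, authorship ..........
After op 4 (move_right): buffer="dchvbsxwnm" (len 10), cursors c1@10 c2@10, authorship ..........
After op 5 (insert('h')): buffer="dchvbsxwnmhh" (len 12), cursors c1@12 c2@12, authorship ..........12
Authorship (.=original, N=cursor N): . . . . . . . . . . 1 2
Index 11: author = 2

Answer: cursor 2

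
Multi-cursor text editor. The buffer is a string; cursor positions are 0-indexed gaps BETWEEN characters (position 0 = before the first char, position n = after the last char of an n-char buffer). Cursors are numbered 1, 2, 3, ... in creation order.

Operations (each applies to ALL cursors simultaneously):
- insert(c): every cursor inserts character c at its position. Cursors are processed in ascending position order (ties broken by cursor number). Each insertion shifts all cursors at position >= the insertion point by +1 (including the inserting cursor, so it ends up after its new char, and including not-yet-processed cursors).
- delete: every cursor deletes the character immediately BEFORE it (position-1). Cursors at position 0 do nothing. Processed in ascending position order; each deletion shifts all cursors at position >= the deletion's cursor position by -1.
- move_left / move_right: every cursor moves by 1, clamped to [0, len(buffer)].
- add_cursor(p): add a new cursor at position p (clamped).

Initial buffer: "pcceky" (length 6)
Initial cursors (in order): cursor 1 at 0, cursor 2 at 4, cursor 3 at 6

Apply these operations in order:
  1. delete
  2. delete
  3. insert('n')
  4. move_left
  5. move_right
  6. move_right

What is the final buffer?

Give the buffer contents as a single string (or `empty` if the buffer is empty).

After op 1 (delete): buffer="pcck" (len 4), cursors c1@0 c2@3 c3@4, authorship ....
After op 2 (delete): buffer="pc" (len 2), cursors c1@0 c2@2 c3@2, authorship ..
After op 3 (insert('n')): buffer="npcnn" (len 5), cursors c1@1 c2@5 c3@5, authorship 1..23
After op 4 (move_left): buffer="npcnn" (len 5), cursors c1@0 c2@4 c3@4, authorship 1..23
After op 5 (move_right): buffer="npcnn" (len 5), cursors c1@1 c2@5 c3@5, authorship 1..23
After op 6 (move_right): buffer="npcnn" (len 5), cursors c1@2 c2@5 c3@5, authorship 1..23

Answer: npcnn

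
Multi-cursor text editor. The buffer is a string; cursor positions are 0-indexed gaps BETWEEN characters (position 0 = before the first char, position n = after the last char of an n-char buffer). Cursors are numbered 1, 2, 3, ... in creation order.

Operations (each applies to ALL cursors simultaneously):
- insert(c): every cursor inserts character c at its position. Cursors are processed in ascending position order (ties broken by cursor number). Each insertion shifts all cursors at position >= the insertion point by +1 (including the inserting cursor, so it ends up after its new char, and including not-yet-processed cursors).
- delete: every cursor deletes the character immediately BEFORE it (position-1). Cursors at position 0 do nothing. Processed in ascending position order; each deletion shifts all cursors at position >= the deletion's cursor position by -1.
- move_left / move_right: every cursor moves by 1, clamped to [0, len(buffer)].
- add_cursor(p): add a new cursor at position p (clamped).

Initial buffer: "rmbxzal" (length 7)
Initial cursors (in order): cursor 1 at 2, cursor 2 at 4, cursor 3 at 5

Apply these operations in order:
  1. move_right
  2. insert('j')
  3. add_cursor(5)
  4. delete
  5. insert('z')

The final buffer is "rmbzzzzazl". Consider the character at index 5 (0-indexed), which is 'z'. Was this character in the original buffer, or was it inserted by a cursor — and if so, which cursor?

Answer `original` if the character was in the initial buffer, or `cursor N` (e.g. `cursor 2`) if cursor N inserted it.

Answer: original

Derivation:
After op 1 (move_right): buffer="rmbxzal" (len 7), cursors c1@3 c2@5 c3@6, authorship .......
After op 2 (insert('j')): buffer="rmbjxzjajl" (len 10), cursors c1@4 c2@7 c3@9, authorship ...1..2.3.
After op 3 (add_cursor(5)): buffer="rmbjxzjajl" (len 10), cursors c1@4 c4@5 c2@7 c3@9, authorship ...1..2.3.
After op 4 (delete): buffer="rmbzal" (len 6), cursors c1@3 c4@3 c2@4 c3@5, authorship ......
After op 5 (insert('z')): buffer="rmbzzzzazl" (len 10), cursors c1@5 c4@5 c2@7 c3@9, authorship ...14.2.3.
Authorship (.=original, N=cursor N): . . . 1 4 . 2 . 3 .
Index 5: author = original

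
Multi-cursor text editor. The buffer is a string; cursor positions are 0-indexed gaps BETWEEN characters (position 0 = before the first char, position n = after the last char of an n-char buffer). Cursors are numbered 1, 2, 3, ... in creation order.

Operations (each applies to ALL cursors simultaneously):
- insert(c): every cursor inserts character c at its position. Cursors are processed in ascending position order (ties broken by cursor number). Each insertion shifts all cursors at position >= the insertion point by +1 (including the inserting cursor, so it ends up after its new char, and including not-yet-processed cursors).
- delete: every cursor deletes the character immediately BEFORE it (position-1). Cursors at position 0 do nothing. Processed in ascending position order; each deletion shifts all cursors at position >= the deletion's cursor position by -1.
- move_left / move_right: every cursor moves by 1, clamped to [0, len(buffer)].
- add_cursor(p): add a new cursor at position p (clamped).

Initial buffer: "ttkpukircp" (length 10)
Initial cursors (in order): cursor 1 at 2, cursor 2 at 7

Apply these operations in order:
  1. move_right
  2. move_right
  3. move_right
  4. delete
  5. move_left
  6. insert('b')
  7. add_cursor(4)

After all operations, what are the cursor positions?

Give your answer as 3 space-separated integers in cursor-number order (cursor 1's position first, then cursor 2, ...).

After op 1 (move_right): buffer="ttkpukircp" (len 10), cursors c1@3 c2@8, authorship ..........
After op 2 (move_right): buffer="ttkpukircp" (len 10), cursors c1@4 c2@9, authorship ..........
After op 3 (move_right): buffer="ttkpukircp" (len 10), cursors c1@5 c2@10, authorship ..........
After op 4 (delete): buffer="ttkpkirc" (len 8), cursors c1@4 c2@8, authorship ........
After op 5 (move_left): buffer="ttkpkirc" (len 8), cursors c1@3 c2@7, authorship ........
After op 6 (insert('b')): buffer="ttkbpkirbc" (len 10), cursors c1@4 c2@9, authorship ...1....2.
After op 7 (add_cursor(4)): buffer="ttkbpkirbc" (len 10), cursors c1@4 c3@4 c2@9, authorship ...1....2.

Answer: 4 9 4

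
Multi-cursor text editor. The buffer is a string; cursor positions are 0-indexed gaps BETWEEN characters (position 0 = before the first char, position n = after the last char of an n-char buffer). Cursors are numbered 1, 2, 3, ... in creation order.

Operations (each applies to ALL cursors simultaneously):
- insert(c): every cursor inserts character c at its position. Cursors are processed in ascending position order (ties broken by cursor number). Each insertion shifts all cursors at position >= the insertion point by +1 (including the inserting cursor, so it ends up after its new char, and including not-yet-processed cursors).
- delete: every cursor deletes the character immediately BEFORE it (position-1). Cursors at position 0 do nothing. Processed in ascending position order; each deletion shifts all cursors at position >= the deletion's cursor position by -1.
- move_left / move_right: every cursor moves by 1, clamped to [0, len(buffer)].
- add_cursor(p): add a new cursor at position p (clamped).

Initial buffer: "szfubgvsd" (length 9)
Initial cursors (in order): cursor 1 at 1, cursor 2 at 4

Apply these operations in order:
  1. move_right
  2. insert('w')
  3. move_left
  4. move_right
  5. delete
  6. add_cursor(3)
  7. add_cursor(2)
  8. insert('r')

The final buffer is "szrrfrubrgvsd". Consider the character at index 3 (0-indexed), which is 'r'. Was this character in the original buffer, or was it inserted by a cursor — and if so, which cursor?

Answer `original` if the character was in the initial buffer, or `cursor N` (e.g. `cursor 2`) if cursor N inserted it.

Answer: cursor 4

Derivation:
After op 1 (move_right): buffer="szfubgvsd" (len 9), cursors c1@2 c2@5, authorship .........
After op 2 (insert('w')): buffer="szwfubwgvsd" (len 11), cursors c1@3 c2@7, authorship ..1...2....
After op 3 (move_left): buffer="szwfubwgvsd" (len 11), cursors c1@2 c2@6, authorship ..1...2....
After op 4 (move_right): buffer="szwfubwgvsd" (len 11), cursors c1@3 c2@7, authorship ..1...2....
After op 5 (delete): buffer="szfubgvsd" (len 9), cursors c1@2 c2@5, authorship .........
After op 6 (add_cursor(3)): buffer="szfubgvsd" (len 9), cursors c1@2 c3@3 c2@5, authorship .........
After op 7 (add_cursor(2)): buffer="szfubgvsd" (len 9), cursors c1@2 c4@2 c3@3 c2@5, authorship .........
After op 8 (insert('r')): buffer="szrrfrubrgvsd" (len 13), cursors c1@4 c4@4 c3@6 c2@9, authorship ..14.3..2....
Authorship (.=original, N=cursor N): . . 1 4 . 3 . . 2 . . . .
Index 3: author = 4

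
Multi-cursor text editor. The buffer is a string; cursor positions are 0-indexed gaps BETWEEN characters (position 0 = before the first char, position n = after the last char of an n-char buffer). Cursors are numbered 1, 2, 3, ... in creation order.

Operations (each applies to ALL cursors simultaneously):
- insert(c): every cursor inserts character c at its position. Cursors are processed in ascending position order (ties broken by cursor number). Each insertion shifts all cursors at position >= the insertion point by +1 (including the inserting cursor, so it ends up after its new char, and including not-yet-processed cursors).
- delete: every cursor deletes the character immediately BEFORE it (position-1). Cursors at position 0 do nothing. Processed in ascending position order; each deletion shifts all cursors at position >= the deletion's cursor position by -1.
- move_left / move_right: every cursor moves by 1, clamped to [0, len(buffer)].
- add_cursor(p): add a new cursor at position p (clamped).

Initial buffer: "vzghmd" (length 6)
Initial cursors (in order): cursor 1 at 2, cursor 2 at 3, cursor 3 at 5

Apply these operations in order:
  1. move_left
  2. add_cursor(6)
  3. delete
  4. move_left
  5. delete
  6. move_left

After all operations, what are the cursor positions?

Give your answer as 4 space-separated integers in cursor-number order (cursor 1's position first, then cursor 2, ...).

After op 1 (move_left): buffer="vzghmd" (len 6), cursors c1@1 c2@2 c3@4, authorship ......
After op 2 (add_cursor(6)): buffer="vzghmd" (len 6), cursors c1@1 c2@2 c3@4 c4@6, authorship ......
After op 3 (delete): buffer="gm" (len 2), cursors c1@0 c2@0 c3@1 c4@2, authorship ..
After op 4 (move_left): buffer="gm" (len 2), cursors c1@0 c2@0 c3@0 c4@1, authorship ..
After op 5 (delete): buffer="m" (len 1), cursors c1@0 c2@0 c3@0 c4@0, authorship .
After op 6 (move_left): buffer="m" (len 1), cursors c1@0 c2@0 c3@0 c4@0, authorship .

Answer: 0 0 0 0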